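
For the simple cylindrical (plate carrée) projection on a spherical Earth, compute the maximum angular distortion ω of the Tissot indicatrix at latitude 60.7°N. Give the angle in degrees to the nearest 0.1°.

In the plate carrée (x = Rλ, y = Rφ), meridians are true-scale (h = 1) and parallels are stretched by k = sec φ.
At 60.7°: h = 1.000, k = 2.043; principal scales a = 2.043, b = 1.000.
sin(ω/2) = (a − b)/(a + b) = 1.043/3.043 = 0.3428, so ω = 2 arcsin(0.3428) ≈ 40.1°.

40.1°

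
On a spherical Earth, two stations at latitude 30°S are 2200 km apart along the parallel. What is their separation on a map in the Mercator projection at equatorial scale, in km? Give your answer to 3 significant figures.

2540 km

For Mercator, h = k = sec φ (a conformal cylindrical projection has a single point scale, 1/cos φ).
Along the parallel, k = sec 30° = 1/0.8660 = 1.155.
Map distance = 2200 × 1.155 ≈ 2540 km.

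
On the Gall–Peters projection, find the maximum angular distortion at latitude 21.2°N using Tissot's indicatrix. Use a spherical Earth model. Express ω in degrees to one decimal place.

31.3°

Gall–Peters is a cylindrical equal-area projection with standard parallels at ±45°. A cylindrical equal-area projection with standard parallel φ₀ has meridian scale h = cos φ / cos φ₀ and parallel scale k = cos φ₀ / cos φ (so areas are preserved, h·k = 1).
At 21.2°: h = 1.319, k = 0.7584; principal scales a = 1.319, b = 0.7584.
sin(ω/2) = (a − b)/(a + b) = 0.5601/2.077 = 0.2697, so ω = 2 arcsin(0.2697) ≈ 31.3°.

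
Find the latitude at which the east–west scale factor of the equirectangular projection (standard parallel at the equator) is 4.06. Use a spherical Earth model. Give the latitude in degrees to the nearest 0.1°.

75.7°

Plate carrée: h = 1, k = sec φ along parallels.
sec φ = 4.06  ⇒  cos φ = 0.2463  ⇒  φ ≈ 75.7°.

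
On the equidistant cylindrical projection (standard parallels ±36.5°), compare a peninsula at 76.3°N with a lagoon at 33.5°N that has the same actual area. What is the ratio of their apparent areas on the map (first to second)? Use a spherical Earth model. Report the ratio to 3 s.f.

With standard parallel φ₀ = 36.5°, the equirectangular projection gives x = Rλ cos φ₀, y = Rφ, so h = 1 and k = cos 36.5° / cos φ.
Areal scale at 76.3°: h·k = 1.000 × 3.394 = 3.394.
Areal scale at 33.5°: h·k = 1.000 × 0.9640 = 0.9640.
Ratio = 3.394/0.9640 ≈ 3.52.

3.52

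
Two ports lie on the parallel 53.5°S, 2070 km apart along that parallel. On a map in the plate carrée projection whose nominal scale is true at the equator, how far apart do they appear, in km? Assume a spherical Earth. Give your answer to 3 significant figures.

For the equirectangular projection with φ₀ = 0 (plate carrée), h = 1 along meridians and k = sec φ along parallels.
Along the parallel, k = sec 53.5° = 1/0.5948 = 1.681.
Map distance = 2070 × 1.681 ≈ 3480 km.

3480 km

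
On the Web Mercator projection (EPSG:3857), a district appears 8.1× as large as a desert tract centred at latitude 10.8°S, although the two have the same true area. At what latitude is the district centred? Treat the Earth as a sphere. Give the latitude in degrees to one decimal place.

69.8°

For equal true areas on Mercator, apparent areas scale as sec²φ, so the ratio is cos²φ₂ / cos²φ₁.
cos²φ₂ / cos²φ₁ = 8.1  ⇒  cos φ₁ = cos 10.8° / √8.1 = 0.9823/2.846 = 0.3451.
φ₁ = arccos(0.3451) ≈ 69.8°.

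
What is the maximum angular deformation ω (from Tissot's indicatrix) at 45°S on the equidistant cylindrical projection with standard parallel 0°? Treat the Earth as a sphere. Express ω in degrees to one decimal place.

For the equirectangular projection with φ₀ = 0 (plate carrée), h = 1 along meridians and k = sec φ along parallels.
At 45°: h = 1.000, k = 1.414; principal scales a = 1.414, b = 1.000.
sin(ω/2) = (a − b)/(a + b) = 0.4142/2.414 = 0.1716, so ω = 2 arcsin(0.1716) ≈ 19.8°.

19.8°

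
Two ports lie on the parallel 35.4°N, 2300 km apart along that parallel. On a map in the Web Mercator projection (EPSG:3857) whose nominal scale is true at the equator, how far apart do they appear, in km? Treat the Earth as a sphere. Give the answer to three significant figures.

2820 km

For Mercator, h = k = sec φ (a conformal cylindrical projection has a single point scale, 1/cos φ).
Along the parallel, k = sec 35.4° = 1/0.8151 = 1.227.
Map distance = 2300 × 1.227 ≈ 2820 km.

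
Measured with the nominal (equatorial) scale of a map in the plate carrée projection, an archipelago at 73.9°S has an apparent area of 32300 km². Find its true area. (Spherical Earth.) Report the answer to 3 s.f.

For the equirectangular projection with φ₀ = 0 (plate carrée), h = 1 along meridians and k = sec φ along parallels.
Areal scale = h·k = 1 × sec φ; at 73.9°, h = 1.000, k = 3.606, so h·k = 3.606.
True area = apparent / (areal scale) = 32300 / 3.606 ≈ 8960 km².

8960 km²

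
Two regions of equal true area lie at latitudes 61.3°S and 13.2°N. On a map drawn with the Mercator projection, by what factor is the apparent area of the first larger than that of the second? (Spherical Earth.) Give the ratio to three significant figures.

4.11

Mercator areal scale is sec²φ.
At 61.3°: sec²(61.3°) = 1/0.4802² = 4.336.
At 13.2°: sec²(13.2°) = 1/0.9736² = 1.055.
Ratio = 4.336/1.055 = cos²(13.2°)/cos²(61.3°) ≈ 4.11.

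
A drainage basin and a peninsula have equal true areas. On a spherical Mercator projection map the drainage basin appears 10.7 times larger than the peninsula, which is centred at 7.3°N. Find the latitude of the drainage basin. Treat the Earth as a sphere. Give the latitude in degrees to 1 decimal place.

72.3°

Mercator areal scale is sec²φ, so apparent-area ratio = sec²φ₁ / sec²φ₂ = cos²φ₂ / cos²φ₁.
cos²φ₂ / cos²φ₁ = 10.7  ⇒  cos φ₁ = cos 7.3° / √10.7 = 0.9919/3.271 = 0.3032.
φ₁ = arccos(0.3032) ≈ 72.3°.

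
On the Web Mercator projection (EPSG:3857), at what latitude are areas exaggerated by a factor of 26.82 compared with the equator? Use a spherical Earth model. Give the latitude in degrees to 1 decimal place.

Mercator areal scale is sec²φ.
sec²φ = 26.82  ⇒  cos²φ = 0.03729  ⇒  cos φ = 0.1931.
φ = arccos(0.1931) ≈ 78.9°.

78.9°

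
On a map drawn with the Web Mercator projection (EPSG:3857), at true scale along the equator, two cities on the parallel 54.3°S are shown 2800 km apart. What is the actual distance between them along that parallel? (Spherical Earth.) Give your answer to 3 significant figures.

1630 km

The Mercator projection is conformal; its linear scale factor is the same in every direction and equals sec φ = 1/cos φ.
Along the parallel at 54.3°, map distances are exaggerated by k = sec 54.3° = 1.714.
True distance = 2800 / 1.714 = 2800 × cos 54.3° ≈ 1630 km.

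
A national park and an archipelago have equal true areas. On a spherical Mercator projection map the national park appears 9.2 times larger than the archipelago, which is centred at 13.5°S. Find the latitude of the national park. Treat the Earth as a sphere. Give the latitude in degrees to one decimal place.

Mercator areal scale is sec²φ, so apparent-area ratio = sec²φ₁ / sec²φ₂ = cos²φ₂ / cos²φ₁.
cos²φ₂ / cos²φ₁ = 9.2  ⇒  cos φ₁ = cos 13.5° / √9.2 = 0.9724/3.033 = 0.3206.
φ₁ = arccos(0.3206) ≈ 71.3°.

71.3°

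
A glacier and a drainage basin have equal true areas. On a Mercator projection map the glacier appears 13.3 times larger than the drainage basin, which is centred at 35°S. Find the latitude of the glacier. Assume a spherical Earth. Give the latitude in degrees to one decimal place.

For equal true areas on Mercator, apparent areas scale as sec²φ, so the ratio is cos²φ₂ / cos²φ₁.
cos²φ₂ / cos²φ₁ = 13.3  ⇒  cos φ₁ = cos 35° / √13.3 = 0.8192/3.647 = 0.2246.
φ₁ = arccos(0.2246) ≈ 77.0°.

77.0°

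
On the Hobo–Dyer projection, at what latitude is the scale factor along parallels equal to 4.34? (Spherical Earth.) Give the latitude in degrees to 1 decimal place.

Hobo–Dyer is a cylindrical equal-area projection with standard parallels at ±37.5°. Cylindrical equal-area (φ₀ = 37.5°): h = cos φ / cos 37.5° along meridians, k = cos 37.5° / cos φ along parallels; h·k = 1.
k = cos φ₀ / cos φ = 4.34  ⇒  cos φ = cos 37.5° / 4.34 = 0.1828.
φ = arccos(0.1828) ≈ 79.5°.

79.5°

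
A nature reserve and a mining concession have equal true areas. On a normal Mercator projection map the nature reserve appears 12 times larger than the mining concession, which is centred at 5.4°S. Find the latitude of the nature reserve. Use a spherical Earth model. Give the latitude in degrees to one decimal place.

73.3°

For equal true areas on Mercator, apparent areas scale as sec²φ, so the ratio is cos²φ₂ / cos²φ₁.
cos²φ₂ / cos²φ₁ = 12  ⇒  cos φ₁ = cos 5.4° / √12 = 0.9956/3.464 = 0.2874.
φ₁ = arccos(0.2874) ≈ 73.3°.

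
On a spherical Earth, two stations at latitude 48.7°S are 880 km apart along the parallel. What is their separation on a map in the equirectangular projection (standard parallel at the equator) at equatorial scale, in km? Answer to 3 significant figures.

1330 km

In the plate carrée (x = Rλ, y = Rφ), meridians are true-scale (h = 1) and parallels are stretched by k = sec φ.
Along the parallel, k = sec 48.7° = 1/0.6600 = 1.515.
Map distance = 880 × 1.515 ≈ 1330 km.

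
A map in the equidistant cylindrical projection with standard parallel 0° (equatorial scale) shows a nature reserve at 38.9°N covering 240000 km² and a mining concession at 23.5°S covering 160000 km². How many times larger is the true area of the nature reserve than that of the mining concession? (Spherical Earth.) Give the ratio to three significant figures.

Plate carrée has h = 1 and k = sec φ, giving areal scale sec φ; true area = (apparent area) · cos φ.
True area of nature reserve: 240000 × cos(38.9°) = 240000 × 0.7782 = 186800 km².
True area of mining concession: 160000 × cos(23.5°) = 160000 × 0.9171 = 146700 km².
Ratio = 186800 / 146700 ≈ 1.27.

1.27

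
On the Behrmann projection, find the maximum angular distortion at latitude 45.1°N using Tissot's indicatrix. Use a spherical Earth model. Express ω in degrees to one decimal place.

23.3°

The Behrmann projection is cylindrical equal-area with φ₀ = 30°. Cylindrical equal-area (φ₀ = 30°): h = cos φ / cos 30° along meridians, k = cos 30° / cos φ along parallels; h·k = 1.
At 45.1°: h = 0.8151, k = 1.227; principal scales a = 1.227, b = 0.8151.
sin(ω/2) = (a − b)/(a + b) = 0.4118/2.042 = 0.2017, so ω = 2 arcsin(0.2017) ≈ 23.3°.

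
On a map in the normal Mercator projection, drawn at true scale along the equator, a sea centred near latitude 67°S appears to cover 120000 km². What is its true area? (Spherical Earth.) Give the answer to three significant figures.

Mercator is conformal, so the point scale is isotropic: h = k = sec φ = 1/cos φ.
Areal scale = k² = sec²φ = 1/cos²(67°) = 1/0.3907² = 6.550.
True area = apparent / (areal scale) = 120000 / 6.550 ≈ 18300 km².

18300 km²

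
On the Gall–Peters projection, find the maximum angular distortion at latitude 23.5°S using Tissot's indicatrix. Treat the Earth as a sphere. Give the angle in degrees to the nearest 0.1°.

The Gall–Peters projection is cylindrical equal-area with φ₀ = 45°. A cylindrical equal-area projection with standard parallel φ₀ has meridian scale h = cos φ / cos φ₀ and parallel scale k = cos φ₀ / cos φ (so areas are preserved, h·k = 1).
At 23.5°: h = 1.297, k = 0.7711; principal scales a = 1.297, b = 0.7711.
sin(ω/2) = (a − b)/(a + b) = 0.5259/2.068 = 0.2543, so ω = 2 arcsin(0.2543) ≈ 29.5°.

29.5°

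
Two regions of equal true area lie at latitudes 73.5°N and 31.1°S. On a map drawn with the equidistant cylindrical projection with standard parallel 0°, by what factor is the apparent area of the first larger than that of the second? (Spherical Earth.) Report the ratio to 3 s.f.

Plate carrée maps x = Rλ, y = Rφ. The meridian scale is h = 1 and the parallel scale is k = 1/cos φ = sec φ.
Areal scale at 73.5°: h·k = 1.000 × 3.521 = 3.521.
Areal scale at 31.1°: h·k = 1.000 × 1.168 = 1.168.
Ratio = 3.521/1.168 ≈ 3.01.

3.01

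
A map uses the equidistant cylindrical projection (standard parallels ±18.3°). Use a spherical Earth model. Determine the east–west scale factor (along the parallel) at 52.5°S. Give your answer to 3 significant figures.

1.56

In the equirectangular projection with standard parallel φ₀ = 18.3° (x = Rλ cos φ₀, y = Rφ), meridians are true-scale (h = 1) and the parallel scale is k = cos φ₀ / cos φ.
k = cos 18.3° / cos 52.5° = 0.9494/0.6088 = 1.560.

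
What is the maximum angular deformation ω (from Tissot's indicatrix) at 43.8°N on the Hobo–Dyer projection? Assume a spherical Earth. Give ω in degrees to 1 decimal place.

10.8°

The Hobo–Dyer projection is cylindrical equal-area with φ₀ = 37.5°. A cylindrical equal-area projection with standard parallel φ₀ has meridian scale h = cos φ / cos φ₀ and parallel scale k = cos φ₀ / cos φ (so areas are preserved, h·k = 1).
At 43.8°: h = 0.9098, k = 1.099; principal scales a = 1.099, b = 0.9098.
sin(ω/2) = (a − b)/(a + b) = 0.1894/2.009 = 0.09429, so ω = 2 arcsin(0.09429) ≈ 10.8°.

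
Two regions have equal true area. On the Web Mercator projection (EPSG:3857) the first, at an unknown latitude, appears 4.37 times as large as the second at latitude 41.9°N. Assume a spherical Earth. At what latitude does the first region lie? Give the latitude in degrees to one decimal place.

For equal true areas on Mercator, apparent areas scale as sec²φ, so the ratio is cos²φ₂ / cos²φ₁.
cos²φ₂ / cos²φ₁ = 4.37  ⇒  cos φ₁ = cos 41.9° / √4.37 = 0.7443/2.090 = 0.3561.
φ₁ = arccos(0.3561) ≈ 69.1°.

69.1°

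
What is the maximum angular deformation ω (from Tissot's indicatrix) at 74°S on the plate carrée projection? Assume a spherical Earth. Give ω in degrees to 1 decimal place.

For the equirectangular projection with φ₀ = 0 (plate carrée), h = 1 along meridians and k = sec φ along parallels.
At 74°: h = 1.000, k = 3.628; principal scales a = 3.628, b = 1.000.
sin(ω/2) = (a − b)/(a + b) = 2.628/4.628 = 0.5678, so ω = 2 arcsin(0.5678) ≈ 69.2°.

69.2°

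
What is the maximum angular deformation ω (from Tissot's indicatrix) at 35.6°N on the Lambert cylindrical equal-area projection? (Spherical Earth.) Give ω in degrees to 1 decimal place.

The Lambert cylindrical equal-area projection is the cylindrical equal-area projection with its standard parallel at the equator (φ₀ = 0). Cylindrical equal-area (φ₀ = 0°): h = cos φ / cos 0° along meridians, k = cos 0° / cos φ along parallels; h·k = 1.
At 35.6°: h = 0.8131, k = 1.230; principal scales a = 1.230, b = 0.8131.
sin(ω/2) = (a − b)/(a + b) = 0.4168/2.043 = 0.2040, so ω = 2 arcsin(0.2040) ≈ 23.5°.

23.5°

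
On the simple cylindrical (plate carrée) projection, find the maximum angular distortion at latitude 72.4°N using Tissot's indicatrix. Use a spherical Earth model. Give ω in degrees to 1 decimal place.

In the plate carrée (x = Rλ, y = Rφ), meridians are true-scale (h = 1) and parallels are stretched by k = sec φ.
At 72.4°: h = 1.000, k = 3.307; principal scales a = 3.307, b = 1.000.
sin(ω/2) = (a − b)/(a + b) = 2.307/4.307 = 0.5357, so ω = 2 arcsin(0.5357) ≈ 64.8°.

64.8°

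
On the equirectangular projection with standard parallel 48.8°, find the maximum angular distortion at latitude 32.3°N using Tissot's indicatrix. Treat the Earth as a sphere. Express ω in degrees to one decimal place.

14.3°

With standard parallel φ₀ = 48.8°, the equirectangular projection gives x = Rλ cos φ₀, y = Rφ, so h = 1 and k = cos 48.8° / cos φ.
At 32.3°: h = 1.000, k = 0.7793; principal scales a = 1.000, b = 0.7793.
sin(ω/2) = (a − b)/(a + b) = 0.2207/1.779 = 0.1241, so ω = 2 arcsin(0.1241) ≈ 14.3°.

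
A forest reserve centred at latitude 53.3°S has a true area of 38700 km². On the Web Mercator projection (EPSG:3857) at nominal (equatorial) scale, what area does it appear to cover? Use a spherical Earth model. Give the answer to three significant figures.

108000 km²

For Mercator, h = k = sec φ (a conformal cylindrical projection has a single point scale, 1/cos φ).
Areal scale = k² = sec²φ = 1/cos²(53.3°) = 1/0.5976² = 2.800.
Apparent area = 38700 × 2.800 ≈ 108000 km².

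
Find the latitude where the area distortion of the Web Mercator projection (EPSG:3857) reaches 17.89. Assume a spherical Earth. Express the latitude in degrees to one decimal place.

Mercator areal scale is sec²φ.
sec²φ = 17.89  ⇒  cos²φ = 0.05590  ⇒  cos φ = 0.2364.
φ = arccos(0.2364) ≈ 76.3°.

76.3°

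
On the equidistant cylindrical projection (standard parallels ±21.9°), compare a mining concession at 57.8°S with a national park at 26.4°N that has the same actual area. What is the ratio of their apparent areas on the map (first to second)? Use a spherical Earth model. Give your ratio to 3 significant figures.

With standard parallel φ₀ = 21.9°, the equirectangular projection gives x = Rλ cos φ₀, y = Rφ, so h = 1 and k = cos 21.9° / cos φ.
Areal scale at 57.8°: h·k = 1.000 × 1.741 = 1.741.
Areal scale at 26.4°: h·k = 1.000 × 1.036 = 1.036.
Ratio = 1.741/1.036 ≈ 1.68.

1.68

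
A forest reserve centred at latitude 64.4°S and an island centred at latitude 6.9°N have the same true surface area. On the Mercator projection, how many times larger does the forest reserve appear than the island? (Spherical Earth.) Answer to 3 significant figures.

5.28

Mercator areal scale is sec²φ.
At 64.4°: sec²(64.4°) = 1/0.4321² = 5.356.
At 6.9°: sec²(6.9°) = 1/0.9928² = 1.015.
Ratio = 5.356/1.015 = cos²(6.9°)/cos²(64.4°) ≈ 5.28.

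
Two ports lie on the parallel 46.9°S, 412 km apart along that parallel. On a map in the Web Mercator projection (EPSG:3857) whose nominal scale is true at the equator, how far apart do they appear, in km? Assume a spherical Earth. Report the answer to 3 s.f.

603 km

Mercator is conformal, so the point scale is isotropic: h = k = sec φ = 1/cos φ.
Along the parallel, k = sec 46.9° = 1/0.6833 = 1.464.
Map distance = 412 × 1.464 ≈ 603 km.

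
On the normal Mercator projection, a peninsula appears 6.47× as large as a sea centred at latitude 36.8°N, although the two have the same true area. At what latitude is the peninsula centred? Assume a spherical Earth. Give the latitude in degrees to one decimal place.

71.7°

On Mercator, (apparent₁)/(apparent₂) = sec²φ₁ / sec²φ₂ when true areas are equal.
cos²φ₂ / cos²φ₁ = 6.47  ⇒  cos φ₁ = cos 36.8° / √6.47 = 0.8007/2.544 = 0.3148.
φ₁ = arccos(0.3148) ≈ 71.7°.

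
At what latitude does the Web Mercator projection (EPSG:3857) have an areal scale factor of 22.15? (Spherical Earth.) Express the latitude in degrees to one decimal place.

77.7°

Mercator areal scale is sec²φ.
sec²φ = 22.15  ⇒  cos²φ = 0.04515  ⇒  cos φ = 0.2125.
φ = arccos(0.2125) ≈ 77.7°.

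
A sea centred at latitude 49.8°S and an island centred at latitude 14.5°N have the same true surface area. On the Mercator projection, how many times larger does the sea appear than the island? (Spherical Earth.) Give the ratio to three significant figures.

Mercator areal scale is sec²φ.
At 49.8°: sec²(49.8°) = 1/0.6455² = 2.400.
At 14.5°: sec²(14.5°) = 1/0.9681² = 1.067.
Ratio = 2.400/1.067 = cos²(14.5°)/cos²(49.8°) ≈ 2.25.

2.25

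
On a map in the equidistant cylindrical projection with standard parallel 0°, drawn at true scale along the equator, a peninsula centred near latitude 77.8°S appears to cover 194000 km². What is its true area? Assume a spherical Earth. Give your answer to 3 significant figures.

Plate carrée maps x = Rλ, y = Rφ. The meridian scale is h = 1 and the parallel scale is k = 1/cos φ = sec φ.
Areal scale = h·k = 1 × sec φ; at 77.8°, h = 1.000, k = 4.732, so h·k = 4.732.
True area = apparent / (areal scale) = 194000 / 4.732 ≈ 41000 km².

41000 km²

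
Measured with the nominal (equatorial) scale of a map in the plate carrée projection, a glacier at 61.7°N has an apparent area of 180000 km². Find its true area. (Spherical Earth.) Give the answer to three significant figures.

85300 km²

Plate carrée maps x = Rλ, y = Rφ. The meridian scale is h = 1 and the parallel scale is k = 1/cos φ = sec φ.
Areal scale = h·k = 1 × sec φ; at 61.7°, h = 1.000, k = 2.109, so h·k = 2.109.
True area = apparent / (areal scale) = 180000 / 2.109 ≈ 85300 km².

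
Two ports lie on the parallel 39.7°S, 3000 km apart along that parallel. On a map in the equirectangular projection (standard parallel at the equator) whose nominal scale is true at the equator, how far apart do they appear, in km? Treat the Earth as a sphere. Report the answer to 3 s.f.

For the equirectangular projection with φ₀ = 0 (plate carrée), h = 1 along meridians and k = sec φ along parallels.
Along the parallel, k = sec 39.7° = 1/0.7694 = 1.300.
Map distance = 3000 × 1.300 ≈ 3900 km.

3900 km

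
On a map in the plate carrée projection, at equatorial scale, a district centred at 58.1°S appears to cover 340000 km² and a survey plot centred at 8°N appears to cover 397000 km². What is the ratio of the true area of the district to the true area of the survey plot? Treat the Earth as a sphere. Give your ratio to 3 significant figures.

0.457

Plate carrée has h = 1 and k = sec φ, giving areal scale sec φ; true area = (apparent area) · cos φ.
True area of district: 340000 × cos(58.1°) = 340000 × 0.5284 = 179700 km².
True area of survey plot: 397000 × cos(8°) = 397000 × 0.9903 = 393100 km².
Ratio = 179700 / 393100 ≈ 0.457.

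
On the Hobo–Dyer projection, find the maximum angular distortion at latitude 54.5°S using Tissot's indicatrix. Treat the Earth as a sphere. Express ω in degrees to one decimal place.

35.2°

The Hobo–Dyer projection is cylindrical equal-area with φ₀ = 37.5°. Cylindrical equal-area (φ₀ = 37.5°): h = cos φ / cos 37.5° along meridians, k = cos 37.5° / cos φ along parallels; h·k = 1.
At 54.5°: h = 0.7320, k = 1.366; principal scales a = 1.366, b = 0.7320.
sin(ω/2) = (a − b)/(a + b) = 0.6342/2.098 = 0.3023, so ω = 2 arcsin(0.3023) ≈ 35.2°.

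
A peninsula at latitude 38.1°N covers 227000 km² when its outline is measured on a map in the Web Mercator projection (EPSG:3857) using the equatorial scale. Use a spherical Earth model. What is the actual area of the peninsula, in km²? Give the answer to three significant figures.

141000 km²

For Mercator, h = k = sec φ (a conformal cylindrical projection has a single point scale, 1/cos φ).
Areal scale = k² = sec²φ = 1/cos²(38.1°) = 1/0.7869² = 1.615.
True area = apparent / (areal scale) = 227000 / 1.615 ≈ 141000 km².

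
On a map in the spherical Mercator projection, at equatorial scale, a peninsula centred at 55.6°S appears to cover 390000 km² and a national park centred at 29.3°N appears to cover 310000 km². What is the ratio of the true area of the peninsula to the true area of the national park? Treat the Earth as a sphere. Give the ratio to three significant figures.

Since Mercator area scale is 1/cos²φ, the true area equals the apparent area multiplied by cos²φ.
True area of peninsula: 390000 × cos²(55.6°) = 390000 × 0.3192 = 124500 km².
True area of national park: 310000 × cos²(29.3°) = 310000 × 0.7605 = 235800 km².
Ratio = 124500 / 235800 ≈ 0.528.

0.528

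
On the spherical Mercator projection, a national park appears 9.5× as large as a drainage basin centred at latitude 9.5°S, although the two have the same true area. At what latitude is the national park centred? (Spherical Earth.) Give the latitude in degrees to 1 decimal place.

71.3°

Mercator areal scale is sec²φ, so apparent-area ratio = sec²φ₁ / sec²φ₂ = cos²φ₂ / cos²φ₁.
cos²φ₂ / cos²φ₁ = 9.5  ⇒  cos φ₁ = cos 9.5° / √9.5 = 0.9863/3.082 = 0.3200.
φ₁ = arccos(0.3200) ≈ 71.3°.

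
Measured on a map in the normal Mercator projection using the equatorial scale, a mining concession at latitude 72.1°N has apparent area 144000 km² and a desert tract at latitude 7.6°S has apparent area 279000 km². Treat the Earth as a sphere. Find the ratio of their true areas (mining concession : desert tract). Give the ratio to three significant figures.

Mercator's areal exaggeration is sec²φ; hence true area = (apparent area) · cos²φ.
True area of mining concession: 144000 × cos²(72.1°) = 144000 × 0.09447 = 13600 km².
True area of desert tract: 279000 × cos²(7.6°) = 279000 × 0.9825 = 274100 km².
Ratio = 13600 / 274100 ≈ 0.0496.

0.0496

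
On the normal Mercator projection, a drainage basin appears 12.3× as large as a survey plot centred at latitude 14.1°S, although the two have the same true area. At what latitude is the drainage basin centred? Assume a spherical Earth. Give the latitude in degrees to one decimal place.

73.9°

On Mercator, (apparent₁)/(apparent₂) = sec²φ₁ / sec²φ₂ when true areas are equal.
cos²φ₂ / cos²φ₁ = 12.3  ⇒  cos φ₁ = cos 14.1° / √12.3 = 0.9699/3.507 = 0.2765.
φ₁ = arccos(0.2765) ≈ 73.9°.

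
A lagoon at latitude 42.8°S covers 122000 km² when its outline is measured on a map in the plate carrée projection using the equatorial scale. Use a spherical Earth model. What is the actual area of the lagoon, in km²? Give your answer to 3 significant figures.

Plate carrée maps x = Rλ, y = Rφ. The meridian scale is h = 1 and the parallel scale is k = 1/cos φ = sec φ.
Areal scale = h·k = 1 × sec φ; at 42.8°, h = 1.000, k = 1.363, so h·k = 1.363.
True area = apparent / (areal scale) = 122000 / 1.363 ≈ 89500 km².

89500 km²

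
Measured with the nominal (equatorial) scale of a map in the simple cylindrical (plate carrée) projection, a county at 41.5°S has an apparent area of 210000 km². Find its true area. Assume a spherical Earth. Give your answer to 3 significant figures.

157000 km²

In the plate carrée (x = Rλ, y = Rφ), meridians are true-scale (h = 1) and parallels are stretched by k = sec φ.
Areal scale = h·k = 1 × sec φ; at 41.5°, h = 1.000, k = 1.335, so h·k = 1.335.
True area = apparent / (areal scale) = 210000 / 1.335 ≈ 157000 km².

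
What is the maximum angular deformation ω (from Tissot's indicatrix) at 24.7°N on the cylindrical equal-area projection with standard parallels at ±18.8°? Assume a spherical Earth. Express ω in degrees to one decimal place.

4.7°

For cylindrical equal-area with standard parallel φ₀, h = cos φ / cos φ₀ and k = cos φ₀ / cos φ, so h·k = 1.
At 24.7°: h = 0.9597, k = 1.042; principal scales a = 1.042, b = 0.9597.
sin(ω/2) = (a − b)/(a + b) = 0.08227/2.002 = 0.04110, so ω = 2 arcsin(0.04110) ≈ 4.7°.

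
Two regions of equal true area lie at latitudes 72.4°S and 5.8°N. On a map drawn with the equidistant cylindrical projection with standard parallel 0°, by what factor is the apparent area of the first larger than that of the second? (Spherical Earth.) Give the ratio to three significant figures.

Plate carrée maps x = Rλ, y = Rφ. The meridian scale is h = 1 and the parallel scale is k = 1/cos φ = sec φ.
Areal scale at 72.4°: h·k = 1.000 × 3.307 = 3.307.
Areal scale at 5.8°: h·k = 1.000 × 1.005 = 1.005.
Ratio = 3.307/1.005 ≈ 3.29.

3.29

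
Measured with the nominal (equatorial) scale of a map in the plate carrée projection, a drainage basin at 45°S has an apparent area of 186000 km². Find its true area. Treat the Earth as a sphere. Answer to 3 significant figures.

Plate carrée maps x = Rλ, y = Rφ. The meridian scale is h = 1 and the parallel scale is k = 1/cos φ = sec φ.
Areal scale = h·k = 1 × sec φ; at 45°, h = 1.000, k = 1.414, so h·k = 1.414.
True area = apparent / (areal scale) = 186000 / 1.414 ≈ 132000 km².

132000 km²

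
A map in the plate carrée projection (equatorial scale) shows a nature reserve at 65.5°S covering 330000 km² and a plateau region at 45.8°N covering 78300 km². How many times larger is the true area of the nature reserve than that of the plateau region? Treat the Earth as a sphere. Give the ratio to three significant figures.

On the plate carrée, areal scale = h·k = 1 × sec φ, so true area = apparent × cos φ.
True area of nature reserve: 330000 × cos(65.5°) = 330000 × 0.4147 = 136800 km².
True area of plateau region: 78300 × cos(45.8°) = 78300 × 0.6972 = 54590 km².
Ratio = 136800 / 54590 ≈ 2.51.

2.51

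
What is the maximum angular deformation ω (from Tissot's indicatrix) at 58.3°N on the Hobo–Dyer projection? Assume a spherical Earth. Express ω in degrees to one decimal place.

Hobo–Dyer is a cylindrical equal-area projection with standard parallels at ±37.5°. Cylindrical equal-area (φ₀ = 37.5°): h = cos φ / cos 37.5° along meridians, k = cos 37.5° / cos φ along parallels; h·k = 1.
At 58.3°: h = 0.6623, k = 1.510; principal scales a = 1.510, b = 0.6623.
sin(ω/2) = (a − b)/(a + b) = 0.8475/2.172 = 0.3901, so ω = 2 arcsin(0.3901) ≈ 45.9°.

45.9°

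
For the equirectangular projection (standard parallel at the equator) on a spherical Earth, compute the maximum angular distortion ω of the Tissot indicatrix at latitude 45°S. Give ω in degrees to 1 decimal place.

19.8°

For the equirectangular projection with φ₀ = 0 (plate carrée), h = 1 along meridians and k = sec φ along parallels.
At 45°: h = 1.000, k = 1.414; principal scales a = 1.414, b = 1.000.
sin(ω/2) = (a − b)/(a + b) = 0.4142/2.414 = 0.1716, so ω = 2 arcsin(0.1716) ≈ 19.8°.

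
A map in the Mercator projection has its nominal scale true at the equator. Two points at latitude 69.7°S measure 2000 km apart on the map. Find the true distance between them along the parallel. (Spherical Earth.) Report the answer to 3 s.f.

694 km

The Mercator projection is conformal; its linear scale factor is the same in every direction and equals sec φ = 1/cos φ.
Along the parallel at 69.7°, map distances are exaggerated by k = sec 69.7° = 2.882.
True distance = 2000 / 2.882 = 2000 × cos 69.7° ≈ 694 km.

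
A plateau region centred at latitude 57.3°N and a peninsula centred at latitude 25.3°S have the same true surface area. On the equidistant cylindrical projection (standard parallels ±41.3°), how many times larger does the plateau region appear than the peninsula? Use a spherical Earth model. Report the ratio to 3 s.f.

In the equirectangular projection with standard parallel φ₀ = 41.3° (x = Rλ cos φ₀, y = Rφ), meridians are true-scale (h = 1) and the parallel scale is k = cos φ₀ / cos φ.
Areal scale at 57.3°: h·k = 1.000 × 1.391 = 1.391.
Areal scale at 25.3°: h·k = 1.000 × 0.8310 = 0.8310.
Ratio = 1.391/0.8310 ≈ 1.67.

1.67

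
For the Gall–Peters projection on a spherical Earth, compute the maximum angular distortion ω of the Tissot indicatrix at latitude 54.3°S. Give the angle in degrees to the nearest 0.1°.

The Gall–Peters projection is cylindrical equal-area with φ₀ = 45°. A cylindrical equal-area projection with standard parallel φ₀ has meridian scale h = cos φ / cos φ₀ and parallel scale k = cos φ₀ / cos φ (so areas are preserved, h·k = 1).
At 54.3°: h = 0.8253, k = 1.212; principal scales a = 1.212, b = 0.8253.
sin(ω/2) = (a − b)/(a + b) = 0.3865/2.037 = 0.1897, so ω = 2 arcsin(0.1897) ≈ 21.9°.

21.9°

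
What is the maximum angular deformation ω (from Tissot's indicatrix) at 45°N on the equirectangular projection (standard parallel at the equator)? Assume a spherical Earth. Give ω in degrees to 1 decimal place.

19.8°

Plate carrée maps x = Rλ, y = Rφ. The meridian scale is h = 1 and the parallel scale is k = 1/cos φ = sec φ.
At 45°: h = 1.000, k = 1.414; principal scales a = 1.414, b = 1.000.
sin(ω/2) = (a − b)/(a + b) = 0.4142/2.414 = 0.1716, so ω = 2 arcsin(0.1716) ≈ 19.8°.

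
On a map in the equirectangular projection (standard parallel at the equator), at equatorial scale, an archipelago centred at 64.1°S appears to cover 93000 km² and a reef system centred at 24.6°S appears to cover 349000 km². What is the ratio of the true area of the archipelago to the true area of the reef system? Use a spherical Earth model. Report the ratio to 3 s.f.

Plate carrée has h = 1 and k = sec φ, giving areal scale sec φ; true area = (apparent area) · cos φ.
True area of archipelago: 93000 × cos(64.1°) = 93000 × 0.4368 = 40620 km².
True area of reef system: 349000 × cos(24.6°) = 349000 × 0.9092 = 317300 km².
Ratio = 40620 / 317300 ≈ 0.128.

0.128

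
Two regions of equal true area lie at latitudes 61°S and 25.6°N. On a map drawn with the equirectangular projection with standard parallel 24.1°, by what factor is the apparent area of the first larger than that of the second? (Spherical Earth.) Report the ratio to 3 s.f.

With standard parallel φ₀ = 24.1°, the equirectangular projection gives x = Rλ cos φ₀, y = Rφ, so h = 1 and k = cos 24.1° / cos φ.
Areal scale at 61°: h·k = 1.000 × 1.883 = 1.883.
Areal scale at 25.6°: h·k = 1.000 × 1.012 = 1.012.
Ratio = 1.883/1.012 ≈ 1.86.

1.86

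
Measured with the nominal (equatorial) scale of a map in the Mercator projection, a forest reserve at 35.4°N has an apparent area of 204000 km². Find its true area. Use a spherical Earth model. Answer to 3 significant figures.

136000 km²

The Mercator projection is conformal; its linear scale factor is the same in every direction and equals sec φ = 1/cos φ.
Areal scale = k² = sec²φ = 1/cos²(35.4°) = 1/0.8151² = 1.505.
True area = apparent / (areal scale) = 204000 / 1.505 ≈ 136000 km².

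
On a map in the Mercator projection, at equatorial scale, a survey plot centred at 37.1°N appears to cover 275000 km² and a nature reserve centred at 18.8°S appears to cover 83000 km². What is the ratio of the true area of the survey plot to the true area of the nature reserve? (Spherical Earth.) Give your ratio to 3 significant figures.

Mercator's areal exaggeration is sec²φ; hence true area = (apparent area) · cos²φ.
True area of survey plot: 275000 × cos²(37.1°) = 275000 × 0.6361 = 174900 km².
True area of nature reserve: 83000 × cos²(18.8°) = 83000 × 0.8961 = 74380 km².
Ratio = 174900 / 74380 ≈ 2.35.

2.35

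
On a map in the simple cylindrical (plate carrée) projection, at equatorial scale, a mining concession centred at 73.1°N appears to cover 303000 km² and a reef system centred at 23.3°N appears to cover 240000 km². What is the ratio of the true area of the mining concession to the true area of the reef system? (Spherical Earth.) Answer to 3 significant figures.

Plate carrée has h = 1 and k = sec φ, giving areal scale sec φ; true area = (apparent area) · cos φ.
True area of mining concession: 303000 × cos(73.1°) = 303000 × 0.2907 = 88080 km².
True area of reef system: 240000 × cos(23.3°) = 240000 × 0.9184 = 220400 km².
Ratio = 88080 / 220400 ≈ 0.400.

0.400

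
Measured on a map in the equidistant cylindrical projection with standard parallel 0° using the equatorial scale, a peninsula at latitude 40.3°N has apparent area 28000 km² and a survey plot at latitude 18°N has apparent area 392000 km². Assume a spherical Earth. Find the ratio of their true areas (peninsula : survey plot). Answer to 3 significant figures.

On the plate carrée, areal scale = h·k = 1 × sec φ, so true area = apparent × cos φ.
True area of peninsula: 28000 × cos(40.3°) = 28000 × 0.7627 = 21350 km².
True area of survey plot: 392000 × cos(18°) = 392000 × 0.9511 = 372800 km².
Ratio = 21350 / 372800 ≈ 0.0573.

0.0573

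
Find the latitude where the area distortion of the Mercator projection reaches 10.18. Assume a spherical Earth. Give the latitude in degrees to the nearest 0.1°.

Mercator areal scale is sec²φ.
sec²φ = 10.18  ⇒  cos²φ = 0.09823  ⇒  cos φ = 0.3134.
φ = arccos(0.3134) ≈ 71.7°.

71.7°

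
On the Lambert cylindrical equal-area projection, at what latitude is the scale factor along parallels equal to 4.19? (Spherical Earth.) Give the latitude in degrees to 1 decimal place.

The Lambert cylindrical equal-area projection is the cylindrical equal-area projection with its standard parallel at the equator (φ₀ = 0). For cylindrical equal-area with standard parallel φ₀, h = cos φ / cos φ₀ and k = cos φ₀ / cos φ, so h·k = 1.
k = cos φ₀ / cos φ = 4.19  ⇒  cos φ = cos 0° / 4.19 = 0.2387.
φ = arccos(0.2387) ≈ 76.2°.

76.2°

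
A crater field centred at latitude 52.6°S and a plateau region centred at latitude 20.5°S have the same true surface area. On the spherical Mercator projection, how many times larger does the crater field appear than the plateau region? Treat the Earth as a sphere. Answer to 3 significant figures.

2.38

Mercator areal scale is sec²φ.
At 52.6°: sec²(52.6°) = 1/0.6074² = 2.711.
At 20.5°: sec²(20.5°) = 1/0.9367² = 1.140.
Ratio = 2.711/1.140 = cos²(20.5°)/cos²(52.6°) ≈ 2.38.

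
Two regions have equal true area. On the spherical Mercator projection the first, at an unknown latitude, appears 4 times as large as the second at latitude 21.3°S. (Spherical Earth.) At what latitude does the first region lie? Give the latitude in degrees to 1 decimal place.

On Mercator, (apparent₁)/(apparent₂) = sec²φ₁ / sec²φ₂ when true areas are equal.
cos²φ₂ / cos²φ₁ = 4  ⇒  cos φ₁ = cos 21.3° / √4 = 0.9317/2.000 = 0.4658.
φ₁ = arccos(0.4658) ≈ 62.2°.

62.2°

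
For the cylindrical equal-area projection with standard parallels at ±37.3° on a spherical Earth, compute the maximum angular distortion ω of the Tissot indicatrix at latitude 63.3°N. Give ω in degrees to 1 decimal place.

For cylindrical equal-area with standard parallel φ₀, h = cos φ / cos φ₀ and k = cos φ₀ / cos φ, so h·k = 1.
At 63.3°: h = 0.5648, k = 1.770; principal scales a = 1.770, b = 0.5648.
sin(ω/2) = (a − b)/(a + b) = 1.206/2.335 = 0.5162, so ω = 2 arcsin(0.5162) ≈ 62.2°.

62.2°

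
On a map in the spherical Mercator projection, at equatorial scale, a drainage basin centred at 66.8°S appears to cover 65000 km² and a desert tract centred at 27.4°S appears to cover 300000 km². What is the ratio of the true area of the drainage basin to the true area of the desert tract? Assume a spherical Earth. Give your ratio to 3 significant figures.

On Mercator the areal scale is sec²φ, so true area = apparent × cos²φ.
True area of drainage basin: 65000 × cos²(66.8°) = 65000 × 0.1552 = 10090 km².
True area of desert tract: 300000 × cos²(27.4°) = 300000 × 0.7882 = 236500 km².
Ratio = 10090 / 236500 ≈ 0.0427.

0.0427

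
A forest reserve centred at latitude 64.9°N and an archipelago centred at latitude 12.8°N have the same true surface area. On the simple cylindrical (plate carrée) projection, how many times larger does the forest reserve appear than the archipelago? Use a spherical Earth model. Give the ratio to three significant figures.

2.30

For the equirectangular projection with φ₀ = 0 (plate carrée), h = 1 along meridians and k = sec φ along parallels.
Areal scale at 64.9°: h·k = 1.000 × 2.357 = 2.357.
Areal scale at 12.8°: h·k = 1.000 × 1.025 = 1.025.
Ratio = 2.357/1.025 ≈ 2.30.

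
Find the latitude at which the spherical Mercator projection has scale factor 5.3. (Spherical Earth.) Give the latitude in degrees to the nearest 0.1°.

79.1°

Mercator scale is k = sec φ = 1/cos φ.
1/cos φ = 5.3  ⇒  cos φ = 0.1887  ⇒  φ = arccos(0.1887) ≈ 79.1°.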